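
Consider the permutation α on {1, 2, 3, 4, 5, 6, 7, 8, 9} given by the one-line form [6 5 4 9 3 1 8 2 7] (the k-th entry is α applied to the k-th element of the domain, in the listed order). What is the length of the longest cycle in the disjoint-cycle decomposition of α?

7

Decomposing into disjoint cycles gives (1 6)(2 5 3 4 9 7 8); the longest has length 7.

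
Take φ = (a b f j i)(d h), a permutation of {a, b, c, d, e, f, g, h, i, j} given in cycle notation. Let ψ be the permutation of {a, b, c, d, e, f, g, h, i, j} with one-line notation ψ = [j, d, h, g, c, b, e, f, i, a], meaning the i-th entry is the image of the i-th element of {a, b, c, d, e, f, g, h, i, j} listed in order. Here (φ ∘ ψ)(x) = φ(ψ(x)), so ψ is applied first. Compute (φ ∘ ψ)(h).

(φ ∘ ψ)(h) = φ(ψ(h)). ψ(h) = f, then φ(f) = j. So (φ ∘ ψ)(h) = j.

j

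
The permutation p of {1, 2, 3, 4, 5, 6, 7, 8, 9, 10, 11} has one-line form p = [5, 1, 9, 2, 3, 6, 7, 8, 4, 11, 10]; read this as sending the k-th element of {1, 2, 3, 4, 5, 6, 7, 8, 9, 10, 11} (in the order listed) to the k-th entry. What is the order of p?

6

Decomposing into disjoint cycles gives cycle lengths 6, 2, 1, 1, 1.
The order of p is the least common multiple of its cycle lengths: lcm(6, 2) = 6.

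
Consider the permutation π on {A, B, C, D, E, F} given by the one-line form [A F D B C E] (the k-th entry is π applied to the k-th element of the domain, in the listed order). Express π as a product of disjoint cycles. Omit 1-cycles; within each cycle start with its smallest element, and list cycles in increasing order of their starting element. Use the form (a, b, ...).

Iterating π from B gives B → F → E → C → D → B; that is the 5-cycle (B, F, E, C, D).
Repeating from the next unused element and collecting all non-trivial cycles gives (B, F, E, C, D).

(B, F, E, C, D)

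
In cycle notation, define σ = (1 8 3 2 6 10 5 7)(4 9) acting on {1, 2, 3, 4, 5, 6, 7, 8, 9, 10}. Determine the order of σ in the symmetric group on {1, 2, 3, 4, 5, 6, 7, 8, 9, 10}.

The disjoint cycles have lengths 8, 2.
The order is lcm(8, 2) = 8.

8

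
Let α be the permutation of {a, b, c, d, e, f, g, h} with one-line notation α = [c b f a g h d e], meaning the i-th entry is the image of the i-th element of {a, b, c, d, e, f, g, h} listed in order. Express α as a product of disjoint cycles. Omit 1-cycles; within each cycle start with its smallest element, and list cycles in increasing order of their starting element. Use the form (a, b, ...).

Start at a and follow images: a → c → f → h → e → g → d → a, giving the cycle (a, c, f, h, e, g, d).
Repeating from the next unused element and collecting all non-trivial cycles gives (a, c, f, h, e, g, d).

(a, c, f, h, e, g, d)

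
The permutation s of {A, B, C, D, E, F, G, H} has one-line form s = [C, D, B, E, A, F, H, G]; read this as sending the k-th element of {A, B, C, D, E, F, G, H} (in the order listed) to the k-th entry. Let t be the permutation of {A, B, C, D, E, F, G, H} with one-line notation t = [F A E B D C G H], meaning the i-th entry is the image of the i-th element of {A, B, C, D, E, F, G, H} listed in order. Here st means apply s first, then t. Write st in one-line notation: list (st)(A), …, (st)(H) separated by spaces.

Chase each element through s then t: A → C → E; B → D → B; C → B → A; D → E → D; E → A → F; F → F → C; G → H → H; H → G → G.
Collecting the images, st = [E B A D F C H G].

E B A D F C H G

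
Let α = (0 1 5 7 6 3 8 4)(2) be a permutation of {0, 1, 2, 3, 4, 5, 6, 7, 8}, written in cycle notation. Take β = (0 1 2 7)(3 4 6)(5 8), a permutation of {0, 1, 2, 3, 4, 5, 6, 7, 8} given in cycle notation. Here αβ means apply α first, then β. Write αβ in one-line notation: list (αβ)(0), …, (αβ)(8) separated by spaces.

2 8 7 5 1 0 4 3 6

For each element, apply α then β: 0 → 1 → 2; 1 → 5 → 8; 2 → 2 → 7; 3 → 8 → 5; 4 → 0 → 1; 5 → 7 → 0; 6 → 3 → 4; 7 → 6 → 3; 8 → 4 → 6.
So αβ in one-line form is 2 8 7 5 1 0 4 3 6.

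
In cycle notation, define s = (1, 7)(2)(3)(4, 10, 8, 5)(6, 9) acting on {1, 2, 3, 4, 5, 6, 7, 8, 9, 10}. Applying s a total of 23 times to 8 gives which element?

10

8 lies in the 4-cycle (4, 10, 8, 5).
On a 4-cycle, s^4 is the identity, so s^23 = s^3 there (23 ≡ 3 mod 4).
Stepping 3 places around the cycle: 8 → 5 → 4 → 10.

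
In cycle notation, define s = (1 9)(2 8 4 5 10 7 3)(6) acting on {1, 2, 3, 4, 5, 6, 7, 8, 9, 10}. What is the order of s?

The cycle type of s is (7, 2, 1).
The order of s is the least common multiple of its cycle lengths: lcm(7, 2) = 14.

14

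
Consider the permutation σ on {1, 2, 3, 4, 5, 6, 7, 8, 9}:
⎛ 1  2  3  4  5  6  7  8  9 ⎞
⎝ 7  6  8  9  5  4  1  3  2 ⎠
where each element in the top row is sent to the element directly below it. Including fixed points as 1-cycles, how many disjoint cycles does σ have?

4

The cycle decomposition is (1 7)(2 6 4 9)(3 8)(5), which has 4 cycles (counting 1-cycles).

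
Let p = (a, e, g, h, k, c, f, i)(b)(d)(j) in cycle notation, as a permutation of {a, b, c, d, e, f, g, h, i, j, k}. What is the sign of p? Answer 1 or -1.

-1

The cycle lengths are 8, 1, 1, 1.
A cycle of length ℓ contributes ℓ−1 transpositions, so p is a product of 7 transpositions — odd.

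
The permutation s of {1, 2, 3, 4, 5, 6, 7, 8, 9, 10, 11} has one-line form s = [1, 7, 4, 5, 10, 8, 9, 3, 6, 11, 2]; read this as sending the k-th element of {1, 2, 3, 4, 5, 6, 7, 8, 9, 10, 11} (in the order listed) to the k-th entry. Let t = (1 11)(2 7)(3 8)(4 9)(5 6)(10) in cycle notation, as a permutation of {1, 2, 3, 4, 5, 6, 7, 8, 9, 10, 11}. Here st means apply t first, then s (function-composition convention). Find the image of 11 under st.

1

(st)(11) = s(t(11)). t(11) = 1, then s(1) = 1. So (st)(11) = 1.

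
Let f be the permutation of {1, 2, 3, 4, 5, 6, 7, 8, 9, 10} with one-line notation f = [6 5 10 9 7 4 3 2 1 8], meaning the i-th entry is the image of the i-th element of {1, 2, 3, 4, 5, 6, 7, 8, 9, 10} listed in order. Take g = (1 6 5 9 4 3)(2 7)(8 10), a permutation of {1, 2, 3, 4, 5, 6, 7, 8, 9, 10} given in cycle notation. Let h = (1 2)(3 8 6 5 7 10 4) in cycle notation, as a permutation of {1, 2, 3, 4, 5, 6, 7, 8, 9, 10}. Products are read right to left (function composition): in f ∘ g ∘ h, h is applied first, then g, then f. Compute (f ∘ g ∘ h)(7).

(f ∘ g ∘ h)(7) = f(g(h(7))). h(7) = 10, then g(10) = 8, then f(8) = 2, so the result is 2.

2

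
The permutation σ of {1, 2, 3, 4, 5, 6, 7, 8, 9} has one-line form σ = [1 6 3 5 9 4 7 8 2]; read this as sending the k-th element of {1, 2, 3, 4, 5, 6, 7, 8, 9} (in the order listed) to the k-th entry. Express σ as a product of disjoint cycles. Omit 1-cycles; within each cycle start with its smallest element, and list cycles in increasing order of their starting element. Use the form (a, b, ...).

Start at 2 and follow images: 2 → 6 → 4 → 5 → 9 → 2, giving the cycle (2, 6, 4, 5, 9).
Continuing from each remaining unvisited element yields (2, 6, 4, 5, 9).

(2, 6, 4, 5, 9)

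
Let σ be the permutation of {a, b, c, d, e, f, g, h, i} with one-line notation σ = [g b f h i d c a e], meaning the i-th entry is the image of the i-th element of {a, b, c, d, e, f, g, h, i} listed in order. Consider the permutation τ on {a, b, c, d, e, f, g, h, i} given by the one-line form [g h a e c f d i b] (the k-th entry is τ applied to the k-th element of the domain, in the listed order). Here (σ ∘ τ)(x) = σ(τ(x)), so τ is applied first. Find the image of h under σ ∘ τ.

τ(h) = i, then σ(i) = e; composing gives (σ ∘ τ)(h) = e.

e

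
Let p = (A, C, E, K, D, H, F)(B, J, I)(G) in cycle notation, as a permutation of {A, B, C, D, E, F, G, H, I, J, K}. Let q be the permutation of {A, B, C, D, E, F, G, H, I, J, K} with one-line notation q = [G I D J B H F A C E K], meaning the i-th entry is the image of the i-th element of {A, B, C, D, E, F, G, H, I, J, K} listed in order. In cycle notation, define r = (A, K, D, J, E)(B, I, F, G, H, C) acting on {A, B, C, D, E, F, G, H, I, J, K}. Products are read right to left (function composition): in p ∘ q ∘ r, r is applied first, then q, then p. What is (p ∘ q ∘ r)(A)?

D

(p ∘ q ∘ r)(A) = p(q(r(A))). r(A) = K, then q(K) = K, then p(K) = D, so the result is D.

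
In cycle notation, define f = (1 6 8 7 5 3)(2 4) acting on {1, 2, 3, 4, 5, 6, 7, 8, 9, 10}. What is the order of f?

The disjoint cycles have lengths 6, 2, 1, 1.
The order is lcm(6, 2) = 6.

6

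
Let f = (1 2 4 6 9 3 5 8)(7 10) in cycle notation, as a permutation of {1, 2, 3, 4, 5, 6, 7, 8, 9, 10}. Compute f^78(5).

9

5 lies in the 8-cycle (1 2 4 6 9 3 5 8).
Since the cycle has length 8, f^78 acts on it the same as f^6 (78 mod 8 = 6).
Advancing 6 steps from 5: 5 → 8 → 1 → 2 → 4 → 6 → 9.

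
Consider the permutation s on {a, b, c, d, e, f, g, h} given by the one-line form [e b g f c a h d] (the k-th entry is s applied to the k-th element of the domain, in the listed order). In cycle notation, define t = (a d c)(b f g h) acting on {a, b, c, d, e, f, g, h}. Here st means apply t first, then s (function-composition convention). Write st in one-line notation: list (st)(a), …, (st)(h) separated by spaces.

(st)(x) = s(t(x)). Computing each image: s(t(a)) = s(d) = f, s(t(b)) = s(f) = a, s(t(c)) = s(a) = e, s(t(d)) = s(c) = g, s(t(e)) = s(e) = c, s(t(f)) = s(g) = h, s(t(g)) = s(h) = d, s(t(h)) = s(b) = b.
Hence st = [f a e g c h d b].

f a e g c h d b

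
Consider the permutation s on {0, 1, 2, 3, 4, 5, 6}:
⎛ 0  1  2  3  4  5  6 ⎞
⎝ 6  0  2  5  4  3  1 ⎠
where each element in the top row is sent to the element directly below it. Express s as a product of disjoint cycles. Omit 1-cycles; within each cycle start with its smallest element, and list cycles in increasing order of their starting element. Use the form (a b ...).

Iterating s from 0 gives 0 → 6 → 1 → 0; that is the 3-cycle (0 6 1).
Repeating from the next unused element and collecting all non-trivial cycles gives (0 6 1)(3 5).

(0 6 1)(3 5)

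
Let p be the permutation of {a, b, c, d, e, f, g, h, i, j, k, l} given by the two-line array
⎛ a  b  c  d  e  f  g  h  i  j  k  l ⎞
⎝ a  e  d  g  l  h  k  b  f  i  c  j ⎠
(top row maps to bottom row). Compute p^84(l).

Tracing l → j → … returns to l after 7 steps, so l lies in a 7-cycle (b e l j i f h).
On a 7-cycle, p^7 is the identity, so p^84 = p^0 there (84 ≡ 0 mod 7).
So p^84(l) = l.

l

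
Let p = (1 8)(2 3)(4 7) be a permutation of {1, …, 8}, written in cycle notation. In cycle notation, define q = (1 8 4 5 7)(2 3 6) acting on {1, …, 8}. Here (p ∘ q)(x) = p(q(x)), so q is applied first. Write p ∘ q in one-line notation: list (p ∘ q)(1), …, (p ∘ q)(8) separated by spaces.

1 2 6 5 4 3 8 7

Chase each element through q then p: 1 → 8 → 1; 2 → 3 → 2; 3 → 6 → 6; 4 → 5 → 5; 5 → 7 → 4; 6 → 2 → 3; 7 → 1 → 8; 8 → 4 → 7.
Collecting the images, p ∘ q = [1 2 6 5 4 3 8 7].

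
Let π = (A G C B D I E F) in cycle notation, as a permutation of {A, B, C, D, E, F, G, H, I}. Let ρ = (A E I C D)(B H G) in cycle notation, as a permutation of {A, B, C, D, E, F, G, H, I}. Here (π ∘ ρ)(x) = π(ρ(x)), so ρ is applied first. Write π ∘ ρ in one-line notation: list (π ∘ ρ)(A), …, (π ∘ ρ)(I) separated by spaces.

F H I G E A D C B

(π ∘ ρ)(x) = π(ρ(x)). Computing each image: π(ρ(A)) = π(E) = F, π(ρ(B)) = π(H) = H, π(ρ(C)) = π(D) = I, π(ρ(D)) = π(A) = G, π(ρ(E)) = π(I) = E, π(ρ(F)) = π(F) = A, π(ρ(G)) = π(B) = D, π(ρ(H)) = π(G) = C, π(ρ(I)) = π(C) = B.
Hence π ∘ ρ = [F H I G E A D C B].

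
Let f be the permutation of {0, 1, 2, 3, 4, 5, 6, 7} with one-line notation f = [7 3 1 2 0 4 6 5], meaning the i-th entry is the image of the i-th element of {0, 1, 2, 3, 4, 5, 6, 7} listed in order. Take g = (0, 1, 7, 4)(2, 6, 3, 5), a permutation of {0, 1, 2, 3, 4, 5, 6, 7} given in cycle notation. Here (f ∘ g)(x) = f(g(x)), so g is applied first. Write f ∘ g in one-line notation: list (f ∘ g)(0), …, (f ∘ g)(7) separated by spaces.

For each element, apply g then f: 0 → 1 → 3; 1 → 7 → 5; 2 → 6 → 6; 3 → 5 → 4; 4 → 0 → 7; 5 → 2 → 1; 6 → 3 → 2; 7 → 4 → 0.
Collecting the images, f ∘ g = [3 5 6 4 7 1 2 0].

3 5 6 4 7 1 2 0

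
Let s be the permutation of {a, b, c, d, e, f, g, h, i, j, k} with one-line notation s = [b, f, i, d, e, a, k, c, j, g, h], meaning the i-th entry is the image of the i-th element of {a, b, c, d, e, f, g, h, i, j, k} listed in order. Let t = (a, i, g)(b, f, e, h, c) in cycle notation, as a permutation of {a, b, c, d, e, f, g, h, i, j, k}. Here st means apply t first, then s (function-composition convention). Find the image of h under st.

First apply t: t(h) = c, then s(c) = i. Thus (st)(h) = i.

i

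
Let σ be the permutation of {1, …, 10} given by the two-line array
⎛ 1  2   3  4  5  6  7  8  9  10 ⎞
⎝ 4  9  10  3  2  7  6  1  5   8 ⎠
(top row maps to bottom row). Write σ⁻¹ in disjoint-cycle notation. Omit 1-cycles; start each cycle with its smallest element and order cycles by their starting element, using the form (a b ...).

First write σ in disjoint cycles: (1 4 3 10 8)(2 9 5)(6 7).
Reversing each cycle (and rotating so the smallest element leads) gives σ⁻¹ = (1 8 10 3 4)(2 5 9)(6 7).

(1 8 10 3 4)(2 5 9)(6 7)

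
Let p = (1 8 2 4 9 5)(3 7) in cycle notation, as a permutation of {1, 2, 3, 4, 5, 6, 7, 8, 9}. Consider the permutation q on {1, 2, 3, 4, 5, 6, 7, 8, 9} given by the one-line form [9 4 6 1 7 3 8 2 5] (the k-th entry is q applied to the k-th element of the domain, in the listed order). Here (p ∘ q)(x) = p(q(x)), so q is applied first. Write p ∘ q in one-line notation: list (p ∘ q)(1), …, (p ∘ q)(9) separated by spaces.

5 9 6 8 3 7 2 4 1

(p ∘ q)(x) = p(q(x)). Computing each image: p(q(1)) = p(9) = 5, p(q(2)) = p(4) = 9, p(q(3)) = p(6) = 6, p(q(4)) = p(1) = 8, p(q(5)) = p(7) = 3, p(q(6)) = p(3) = 7, p(q(7)) = p(8) = 2, p(q(8)) = p(2) = 4, p(q(9)) = p(5) = 1.
Hence p ∘ q = [5 9 6 8 3 7 2 4 1].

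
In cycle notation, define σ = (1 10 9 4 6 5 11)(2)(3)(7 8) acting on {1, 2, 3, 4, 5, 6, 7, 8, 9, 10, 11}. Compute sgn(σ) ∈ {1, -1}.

-1

The cycle lengths are 7, 2, 1, 1.
A cycle is odd iff its length is even; σ has 1 even-length cycle, so sgn(σ) = (−1)^1 and σ is odd.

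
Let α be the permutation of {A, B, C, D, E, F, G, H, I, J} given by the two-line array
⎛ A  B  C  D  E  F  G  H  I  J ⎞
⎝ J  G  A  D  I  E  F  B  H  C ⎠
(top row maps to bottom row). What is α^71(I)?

Tracing I → H → … returns to I after 6 steps, so I lies in a 6-cycle (B G F E I H).
On a 6-cycle, α^6 is the identity, so α^71 = α^5 there (71 ≡ 5 mod 6).
Stepping 5 places around the cycle: I → H → B → G → F → E.

E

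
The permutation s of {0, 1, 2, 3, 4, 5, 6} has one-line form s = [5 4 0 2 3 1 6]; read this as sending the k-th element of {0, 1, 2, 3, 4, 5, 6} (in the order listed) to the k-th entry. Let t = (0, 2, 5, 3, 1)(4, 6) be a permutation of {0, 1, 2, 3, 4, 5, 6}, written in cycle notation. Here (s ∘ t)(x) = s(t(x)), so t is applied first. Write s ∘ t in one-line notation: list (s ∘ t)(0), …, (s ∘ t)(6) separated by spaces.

Chase each element through t then s: 0 → 2 → 0; 1 → 0 → 5; 2 → 5 → 1; 3 → 1 → 4; 4 → 6 → 6; 5 → 3 → 2; 6 → 4 → 3.
Collecting the images, s ∘ t = [0 5 1 4 6 2 3].

0 5 1 4 6 2 3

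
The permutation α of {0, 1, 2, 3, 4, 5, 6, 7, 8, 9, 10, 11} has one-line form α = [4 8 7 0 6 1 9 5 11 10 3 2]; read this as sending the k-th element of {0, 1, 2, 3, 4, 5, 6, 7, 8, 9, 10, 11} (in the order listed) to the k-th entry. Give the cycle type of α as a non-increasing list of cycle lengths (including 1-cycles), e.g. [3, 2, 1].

The disjoint cycles are (0 4 6 9 10 3)(1 8 11 2 7 5), with lengths 6, 6 in non-increasing order.

[6, 6]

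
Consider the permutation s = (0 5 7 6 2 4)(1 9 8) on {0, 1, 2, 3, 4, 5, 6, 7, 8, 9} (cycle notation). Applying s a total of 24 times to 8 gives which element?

8 lies in the 3-cycle (1 9 8).
Since the cycle has length 3, s^24 acts on it the same as s^0 (24 mod 3 = 0).
So s^24(8) = 8.

8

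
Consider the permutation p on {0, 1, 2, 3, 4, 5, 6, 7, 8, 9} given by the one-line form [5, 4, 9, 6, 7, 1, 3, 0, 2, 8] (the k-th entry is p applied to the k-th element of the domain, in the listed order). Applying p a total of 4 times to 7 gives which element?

Tracing 7 → 0 → … returns to 7 after 5 steps, so 7 lies in a 5-cycle (0, 5, 1, 4, 7).
Advancing 4 steps from 7: 7 → 0 → 5 → 1 → 4.

4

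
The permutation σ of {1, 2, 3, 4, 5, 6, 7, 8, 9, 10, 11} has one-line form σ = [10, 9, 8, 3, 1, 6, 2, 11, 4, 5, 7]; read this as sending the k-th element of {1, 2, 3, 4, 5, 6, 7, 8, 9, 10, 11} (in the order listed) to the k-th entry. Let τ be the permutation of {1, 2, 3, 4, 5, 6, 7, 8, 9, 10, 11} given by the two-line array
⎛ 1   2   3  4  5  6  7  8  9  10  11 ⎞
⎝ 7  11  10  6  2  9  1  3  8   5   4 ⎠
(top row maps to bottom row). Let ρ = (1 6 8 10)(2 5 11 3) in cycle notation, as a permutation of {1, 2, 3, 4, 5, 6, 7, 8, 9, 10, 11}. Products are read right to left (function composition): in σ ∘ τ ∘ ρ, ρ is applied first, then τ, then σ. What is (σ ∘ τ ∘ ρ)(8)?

Chase 8: ρ(8) = 10; τ(10) = 5; σ(5) = 1. Hence (σ ∘ τ ∘ ρ)(8) = 1.

1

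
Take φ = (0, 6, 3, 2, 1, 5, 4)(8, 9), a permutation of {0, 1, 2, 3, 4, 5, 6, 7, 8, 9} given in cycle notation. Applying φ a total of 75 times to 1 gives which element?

1 lies in the 7-cycle (0, 6, 3, 2, 1, 5, 4).
Powers repeat with period 7 on this cycle, and 75 mod 7 = 5, so φ^75(1) = φ^5(1).
Advancing 5 steps from 1: 1 → 5 → 4 → 0 → 6 → 3.

3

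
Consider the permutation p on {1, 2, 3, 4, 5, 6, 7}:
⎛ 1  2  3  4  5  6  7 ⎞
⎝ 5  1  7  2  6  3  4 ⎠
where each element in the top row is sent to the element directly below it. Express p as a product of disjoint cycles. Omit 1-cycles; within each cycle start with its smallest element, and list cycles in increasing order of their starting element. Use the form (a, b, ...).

(1, 5, 6, 3, 7, 4, 2)

Start at 1 and follow images: 1 → 5 → 6 → 3 → 7 → 4 → 2 → 1, giving the cycle (1, 5, 6, 3, 7, 4, 2).
Repeating from the next unused element and collecting all non-trivial cycles gives (1, 5, 6, 3, 7, 4, 2).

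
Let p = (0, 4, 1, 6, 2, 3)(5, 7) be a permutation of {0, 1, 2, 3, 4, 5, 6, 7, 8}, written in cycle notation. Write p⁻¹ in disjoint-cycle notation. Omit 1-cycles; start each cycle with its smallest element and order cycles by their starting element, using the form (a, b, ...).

Inverting a permutation written in cycle notation just reverses the order within every cycle.
After reversing and putting each cycle's least element first, p⁻¹ = (0, 3, 2, 6, 1, 4)(5, 7).

(0, 3, 2, 6, 1, 4)(5, 7)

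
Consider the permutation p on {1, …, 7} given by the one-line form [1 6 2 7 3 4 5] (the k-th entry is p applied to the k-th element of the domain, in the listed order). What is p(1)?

1

1 is element number 1 of the domain, and entry number 1 of the one-line form is 1, so p(1) = 1.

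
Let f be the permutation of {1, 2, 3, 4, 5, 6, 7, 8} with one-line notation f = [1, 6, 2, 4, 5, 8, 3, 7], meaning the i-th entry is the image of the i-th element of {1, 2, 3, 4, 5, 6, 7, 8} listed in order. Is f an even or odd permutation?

even

In disjoint-cycle form the cycle lengths are 5, 1, 1, 1.
A cycle of length ℓ contributes ℓ−1 transpositions, so f is a product of 4 transpositions — even.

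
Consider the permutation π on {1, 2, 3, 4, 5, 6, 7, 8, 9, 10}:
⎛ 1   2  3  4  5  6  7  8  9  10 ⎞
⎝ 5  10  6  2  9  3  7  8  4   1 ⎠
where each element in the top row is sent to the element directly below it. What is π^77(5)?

1

Tracing 5 → 9 → … returns to 5 after 6 steps, so 5 lies in a 6-cycle (1 5 9 4 2 10).
On a 6-cycle, π^6 is the identity, so π^77 = π^5 there (77 ≡ 5 mod 6).
Advancing 5 steps from 5: 5 → 9 → 4 → 2 → 10 → 1.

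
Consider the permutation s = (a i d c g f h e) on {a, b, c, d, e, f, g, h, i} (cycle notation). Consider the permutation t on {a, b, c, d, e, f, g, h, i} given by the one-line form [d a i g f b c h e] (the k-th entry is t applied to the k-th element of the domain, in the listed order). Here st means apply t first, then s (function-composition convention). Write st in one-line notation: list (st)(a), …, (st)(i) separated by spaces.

Chase each element through t then s: a → d → c; b → a → i; c → i → d; d → g → f; e → f → h; f → b → b; g → c → g; h → h → e; i → e → a.
Collecting the images, st = [c i d f h b g e a].

c i d f h b g e a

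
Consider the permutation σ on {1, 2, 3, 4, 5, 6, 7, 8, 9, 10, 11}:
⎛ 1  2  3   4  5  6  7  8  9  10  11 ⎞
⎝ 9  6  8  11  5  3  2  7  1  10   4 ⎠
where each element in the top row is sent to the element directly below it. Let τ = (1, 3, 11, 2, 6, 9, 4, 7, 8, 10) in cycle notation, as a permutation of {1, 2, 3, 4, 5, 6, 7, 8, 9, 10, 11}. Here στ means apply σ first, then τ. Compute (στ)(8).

First apply σ: σ(8) = 7, then τ(7) = 8. Thus (στ)(8) = 8.

8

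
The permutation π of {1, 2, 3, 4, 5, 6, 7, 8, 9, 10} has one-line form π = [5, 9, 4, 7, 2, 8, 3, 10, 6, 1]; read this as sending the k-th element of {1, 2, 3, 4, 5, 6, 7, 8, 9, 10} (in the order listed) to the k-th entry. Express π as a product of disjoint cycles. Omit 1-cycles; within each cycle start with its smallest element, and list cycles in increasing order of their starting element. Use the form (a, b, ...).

(1, 5, 2, 9, 6, 8, 10)(3, 4, 7)

Start at 1 and follow images: 1 → 5 → 2 → 9 → 6 → 8 → 10 → 1, giving the cycle (1, 5, 2, 9, 6, 8, 10).
Repeating from the next unused element and collecting all non-trivial cycles gives (1, 5, 2, 9, 6, 8, 10)(3, 4, 7).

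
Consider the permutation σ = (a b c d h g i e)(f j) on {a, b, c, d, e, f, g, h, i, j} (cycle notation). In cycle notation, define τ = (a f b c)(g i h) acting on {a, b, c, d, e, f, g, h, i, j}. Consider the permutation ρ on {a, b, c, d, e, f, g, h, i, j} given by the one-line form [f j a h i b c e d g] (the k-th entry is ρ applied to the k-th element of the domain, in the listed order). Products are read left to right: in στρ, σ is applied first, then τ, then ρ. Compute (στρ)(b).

Apply the permutations in order: σ(b) = c, then τ(c) = a, then ρ(a) = f. So (στρ)(b) = f.

f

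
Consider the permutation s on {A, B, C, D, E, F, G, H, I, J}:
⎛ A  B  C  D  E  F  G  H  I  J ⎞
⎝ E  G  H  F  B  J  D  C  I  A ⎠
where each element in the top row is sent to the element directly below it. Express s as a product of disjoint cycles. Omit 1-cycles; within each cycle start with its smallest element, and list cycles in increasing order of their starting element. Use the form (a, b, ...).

Iterating s from A gives A → E → B → G → D → F → J → A; that is the 7-cycle (A, E, B, G, D, F, J).
Continuing from each remaining unvisited element yields (A, E, B, G, D, F, J)(C, H).

(A, E, B, G, D, F, J)(C, H)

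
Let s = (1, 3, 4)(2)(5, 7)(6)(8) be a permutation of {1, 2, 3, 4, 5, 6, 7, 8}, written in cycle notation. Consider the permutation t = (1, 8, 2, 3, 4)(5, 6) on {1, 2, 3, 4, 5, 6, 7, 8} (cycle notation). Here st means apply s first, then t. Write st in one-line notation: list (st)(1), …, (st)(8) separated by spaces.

Chase each element through s then t: 1 → 3 → 4; 2 → 2 → 3; 3 → 4 → 1; 4 → 1 → 8; 5 → 7 → 7; 6 → 6 → 5; 7 → 5 → 6; 8 → 8 → 2.
Collecting the images, st = [4 3 1 8 7 5 6 2].

4 3 1 8 7 5 6 2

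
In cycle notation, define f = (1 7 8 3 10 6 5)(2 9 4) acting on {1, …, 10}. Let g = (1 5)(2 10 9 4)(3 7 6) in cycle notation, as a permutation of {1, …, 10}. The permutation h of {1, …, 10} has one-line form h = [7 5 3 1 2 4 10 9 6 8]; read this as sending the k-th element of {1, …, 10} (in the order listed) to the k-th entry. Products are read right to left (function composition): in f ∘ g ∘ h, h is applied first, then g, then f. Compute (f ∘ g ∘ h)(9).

10

Chase 9: h(9) = 6; g(6) = 3; f(3) = 10. Hence (f ∘ g ∘ h)(9) = 10.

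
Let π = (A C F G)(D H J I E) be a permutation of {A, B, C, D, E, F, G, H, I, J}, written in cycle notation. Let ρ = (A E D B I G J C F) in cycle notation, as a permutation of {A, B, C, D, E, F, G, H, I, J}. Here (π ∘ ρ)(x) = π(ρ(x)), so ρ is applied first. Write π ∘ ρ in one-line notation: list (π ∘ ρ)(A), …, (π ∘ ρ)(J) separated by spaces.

For each element, apply ρ then π: A → E → D; B → I → E; C → F → G; D → B → B; E → D → H; F → A → C; G → J → I; H → H → J; I → G → A; J → C → F.
Collecting the images, π ∘ ρ = [D E G B H C I J A F].

D E G B H C I J A F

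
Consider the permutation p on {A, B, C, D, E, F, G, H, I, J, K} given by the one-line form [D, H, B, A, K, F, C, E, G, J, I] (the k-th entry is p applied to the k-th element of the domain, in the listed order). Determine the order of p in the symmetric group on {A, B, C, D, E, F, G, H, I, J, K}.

Writing p as disjoint cycles, the cycle lengths are 7, 2, 1, 1.
The order is lcm(7, 2) = 14.

14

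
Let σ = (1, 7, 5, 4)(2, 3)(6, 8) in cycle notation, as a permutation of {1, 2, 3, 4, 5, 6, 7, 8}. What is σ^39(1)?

1 lies in the 4-cycle (1, 7, 5, 4).
On a 4-cycle, σ^4 is the identity, so σ^39 = σ^3 there (39 ≡ 3 mod 4).
Advancing 3 steps from 1: 1 → 7 → 5 → 4.

4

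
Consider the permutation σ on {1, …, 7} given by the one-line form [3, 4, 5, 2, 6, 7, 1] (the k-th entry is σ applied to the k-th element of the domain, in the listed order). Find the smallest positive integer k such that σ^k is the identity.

Decomposing into disjoint cycles gives cycle lengths 5, 2.
The order of σ is the least common multiple of its cycle lengths: lcm(5, 2) = 10.

10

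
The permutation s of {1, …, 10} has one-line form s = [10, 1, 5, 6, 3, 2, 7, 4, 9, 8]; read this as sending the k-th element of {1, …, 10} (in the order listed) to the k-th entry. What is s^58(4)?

10

Tracing 4 → 6 → … returns to 4 after 6 steps, so 4 lies in a 6-cycle (1 10 8 4 6 2).
Powers repeat with period 6 on this cycle, and 58 mod 6 = 4, so s^58(4) = s^4(4).
Stepping 4 places around the cycle: 4 → 6 → 2 → 1 → 10.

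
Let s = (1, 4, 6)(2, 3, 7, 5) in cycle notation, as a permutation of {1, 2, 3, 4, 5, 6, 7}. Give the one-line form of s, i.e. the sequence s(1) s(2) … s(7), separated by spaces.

4 3 7 6 2 1 5

Reading each image from the cycles: 1→4, 2→3, 3→7, 4→6, 5→2, 6→1, 7→5.
So the one-line form is 4 3 7 6 2 1 5.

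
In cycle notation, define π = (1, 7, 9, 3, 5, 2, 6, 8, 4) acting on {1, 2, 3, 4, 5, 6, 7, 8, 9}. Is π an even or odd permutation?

The cycle lengths are 9.
A cycle is odd iff its length is even; π has 0 even-length cycles, so sgn(π) = (−1)^0 and π is even.

even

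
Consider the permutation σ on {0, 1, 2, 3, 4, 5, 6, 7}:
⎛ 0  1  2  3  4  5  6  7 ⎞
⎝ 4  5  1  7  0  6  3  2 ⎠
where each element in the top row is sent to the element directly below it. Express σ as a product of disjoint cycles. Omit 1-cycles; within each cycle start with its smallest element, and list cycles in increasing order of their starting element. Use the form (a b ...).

(0 4)(1 5 6 3 7 2)

Start at 0 and follow images: 0 → 4 → 0, giving the cycle (0 4).
Repeating from the next unused element and collecting all non-trivial cycles gives (0 4)(1 5 6 3 7 2).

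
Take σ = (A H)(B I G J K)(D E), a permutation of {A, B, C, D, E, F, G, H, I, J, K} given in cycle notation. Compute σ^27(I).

I lies in the 5-cycle (B I G J K).
Powers repeat with period 5 on this cycle, and 27 mod 5 = 2, so σ^27(I) = σ^2(I).
Stepping 2 places around the cycle: I → G → J.

J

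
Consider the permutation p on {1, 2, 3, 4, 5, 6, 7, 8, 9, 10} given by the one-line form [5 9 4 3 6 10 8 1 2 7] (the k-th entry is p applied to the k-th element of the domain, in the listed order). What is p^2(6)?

Tracing 6 → 10 → … returns to 6 after 6 steps, so 6 lies in a 6-cycle (1, 5, 6, 10, 7, 8).
Stepping 2 places around the cycle: 6 → 10 → 7.

7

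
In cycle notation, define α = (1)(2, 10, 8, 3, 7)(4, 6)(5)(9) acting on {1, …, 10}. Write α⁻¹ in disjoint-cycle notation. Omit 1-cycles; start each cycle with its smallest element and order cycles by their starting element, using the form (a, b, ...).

The inverse reverses each cycle.
After reversing and putting each cycle's least element first, α⁻¹ = (2, 7, 3, 8, 10)(4, 6).

(2, 7, 3, 8, 10)(4, 6)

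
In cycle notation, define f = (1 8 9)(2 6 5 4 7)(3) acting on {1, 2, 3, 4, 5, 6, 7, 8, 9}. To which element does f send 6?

6 appears in (2 6 5 4 7); the next entry (wrapping around) is 5.

5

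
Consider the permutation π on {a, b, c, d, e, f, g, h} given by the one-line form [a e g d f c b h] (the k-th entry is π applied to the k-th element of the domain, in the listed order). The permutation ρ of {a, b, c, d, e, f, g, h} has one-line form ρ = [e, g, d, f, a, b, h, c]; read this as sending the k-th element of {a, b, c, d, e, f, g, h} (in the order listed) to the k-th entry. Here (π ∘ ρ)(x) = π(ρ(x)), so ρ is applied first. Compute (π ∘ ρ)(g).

h

First apply ρ: ρ(g) = h, then π(h) = h. Thus (π ∘ ρ)(g) = h.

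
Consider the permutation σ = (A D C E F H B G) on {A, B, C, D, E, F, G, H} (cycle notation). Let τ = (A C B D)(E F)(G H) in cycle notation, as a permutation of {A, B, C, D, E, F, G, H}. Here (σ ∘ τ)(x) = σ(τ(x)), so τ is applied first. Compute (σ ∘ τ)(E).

First apply τ: τ(E) = F, then σ(F) = H. Thus (σ ∘ τ)(E) = H.

H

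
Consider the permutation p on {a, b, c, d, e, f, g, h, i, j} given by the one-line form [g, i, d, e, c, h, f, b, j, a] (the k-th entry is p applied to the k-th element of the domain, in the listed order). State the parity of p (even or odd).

even

In disjoint-cycle form the cycle lengths are 7, 3.
A cycle is odd iff its length is even; p has 0 even-length cycles, so sgn(p) = (−1)^0 and p is even.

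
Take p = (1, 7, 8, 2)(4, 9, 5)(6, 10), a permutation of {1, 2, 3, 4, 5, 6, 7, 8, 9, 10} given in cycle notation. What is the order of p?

12

The cycle type of p is (4, 3, 2, 1).
Since disjoint cycles commute, ord(p) = lcm(4, 3, 2) = 12.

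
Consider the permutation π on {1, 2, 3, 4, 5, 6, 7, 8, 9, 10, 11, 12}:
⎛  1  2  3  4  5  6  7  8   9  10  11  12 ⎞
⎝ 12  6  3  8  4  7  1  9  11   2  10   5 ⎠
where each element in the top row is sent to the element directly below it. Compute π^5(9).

Tracing 9 → 11 → … returns to 9 after 11 steps, so 9 lies in an 11-cycle (1, 12, 5, 4, 8, 9, 11, 10, 2, 6, 7).
Advancing 5 steps from 9: 9 → 11 → 10 → 2 → 6 → 7.

7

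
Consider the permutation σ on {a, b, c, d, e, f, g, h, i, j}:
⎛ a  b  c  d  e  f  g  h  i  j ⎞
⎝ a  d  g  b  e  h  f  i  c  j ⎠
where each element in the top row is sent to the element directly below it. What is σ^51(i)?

c

Tracing i → c → … returns to i after 5 steps, so i lies in a 5-cycle (c, g, f, h, i).
On a 5-cycle, σ^5 is the identity, so σ^51 = σ^1 there (51 ≡ 1 mod 5).
Stepping 1 place around the cycle: i → c.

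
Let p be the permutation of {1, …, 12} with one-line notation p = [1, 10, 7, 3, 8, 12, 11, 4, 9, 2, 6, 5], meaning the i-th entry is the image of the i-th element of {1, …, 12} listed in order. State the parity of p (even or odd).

In disjoint-cycle form the cycle lengths are 8, 2, 1, 1.
A cycle is odd iff its length is even; p has 2 even-length cycles, so sgn(p) = (−1)^2 and p is even.

even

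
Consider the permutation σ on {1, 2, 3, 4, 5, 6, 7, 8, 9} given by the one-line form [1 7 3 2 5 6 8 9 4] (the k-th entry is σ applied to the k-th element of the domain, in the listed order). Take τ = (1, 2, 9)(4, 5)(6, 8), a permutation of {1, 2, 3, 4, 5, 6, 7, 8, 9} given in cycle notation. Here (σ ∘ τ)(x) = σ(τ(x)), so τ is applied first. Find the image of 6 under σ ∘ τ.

9

(σ ∘ τ)(6) = σ(τ(6)). τ(6) = 8, then σ(8) = 9. So (σ ∘ τ)(6) = 9.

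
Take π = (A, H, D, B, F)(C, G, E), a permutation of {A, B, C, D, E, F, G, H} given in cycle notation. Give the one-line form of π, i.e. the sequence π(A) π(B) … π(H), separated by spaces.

H F G B C A E D

Image by image: A→H, B→F, C→G, D→B, E→C, F→A, G→E, H→D.
So the one-line form is H F G B C A E D.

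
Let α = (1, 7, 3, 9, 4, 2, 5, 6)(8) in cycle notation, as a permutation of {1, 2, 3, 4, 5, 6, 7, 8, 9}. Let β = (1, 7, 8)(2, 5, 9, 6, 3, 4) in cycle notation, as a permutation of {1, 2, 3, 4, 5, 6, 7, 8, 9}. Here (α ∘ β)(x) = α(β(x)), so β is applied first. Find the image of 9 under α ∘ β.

First apply β: β(9) = 6, then α(6) = 1. Thus (α ∘ β)(9) = 1.

1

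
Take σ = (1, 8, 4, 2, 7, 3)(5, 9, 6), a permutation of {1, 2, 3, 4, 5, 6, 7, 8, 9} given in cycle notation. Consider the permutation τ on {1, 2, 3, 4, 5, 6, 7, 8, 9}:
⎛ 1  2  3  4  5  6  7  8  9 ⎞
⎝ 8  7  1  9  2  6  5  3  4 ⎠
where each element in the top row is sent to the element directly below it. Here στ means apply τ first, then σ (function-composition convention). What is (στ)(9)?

2

First apply τ: τ(9) = 4, then σ(4) = 2. Thus (στ)(9) = 2.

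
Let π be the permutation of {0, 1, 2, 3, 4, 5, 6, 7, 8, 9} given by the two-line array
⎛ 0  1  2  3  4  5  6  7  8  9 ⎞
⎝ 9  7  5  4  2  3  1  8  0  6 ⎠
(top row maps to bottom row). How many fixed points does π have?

0

No element satisfies π(x) = x, so there are 0 fixed points.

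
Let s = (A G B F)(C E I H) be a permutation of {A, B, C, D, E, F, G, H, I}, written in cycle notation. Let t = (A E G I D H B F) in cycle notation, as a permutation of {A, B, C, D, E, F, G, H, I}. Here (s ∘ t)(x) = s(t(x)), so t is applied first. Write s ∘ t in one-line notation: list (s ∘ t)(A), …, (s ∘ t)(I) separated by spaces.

(s ∘ t)(x) = s(t(x)). Computing each image: s(t(A)) = s(E) = I, s(t(B)) = s(F) = A, s(t(C)) = s(C) = E, s(t(D)) = s(H) = C, s(t(E)) = s(G) = B, s(t(F)) = s(A) = G, s(t(G)) = s(I) = H, s(t(H)) = s(B) = F, s(t(I)) = s(D) = D.
Hence s ∘ t = [I A E C B G H F D].

I A E C B G H F D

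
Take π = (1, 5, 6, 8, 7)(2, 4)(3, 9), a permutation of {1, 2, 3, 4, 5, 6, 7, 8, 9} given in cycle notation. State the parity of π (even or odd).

even

The cycle lengths are 5, 2, 2.
A cycle of length ℓ contributes ℓ−1 transpositions, so π is a product of 4 + 1 + 1 = 6 transpositions — even.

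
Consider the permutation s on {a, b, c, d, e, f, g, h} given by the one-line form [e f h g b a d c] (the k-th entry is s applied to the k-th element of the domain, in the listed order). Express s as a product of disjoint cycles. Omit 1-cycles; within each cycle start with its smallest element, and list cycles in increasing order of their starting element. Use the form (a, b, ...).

(a, e, b, f)(c, h)(d, g)

Start at a and follow images: a → e → b → f → a, giving the cycle (a, e, b, f).
Continuing from each remaining unvisited element yields (a, e, b, f)(c, h)(d, g).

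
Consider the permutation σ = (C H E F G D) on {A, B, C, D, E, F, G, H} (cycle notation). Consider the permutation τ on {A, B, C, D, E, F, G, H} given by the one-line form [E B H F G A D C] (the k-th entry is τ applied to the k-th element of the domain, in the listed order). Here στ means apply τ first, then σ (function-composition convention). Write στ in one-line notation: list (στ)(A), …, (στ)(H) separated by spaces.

F B E G D A C H

Chase each element through τ then σ: A → E → F; B → B → B; C → H → E; D → F → G; E → G → D; F → A → A; G → D → C; H → C → H.
So στ in one-line form is F B E G D A C H.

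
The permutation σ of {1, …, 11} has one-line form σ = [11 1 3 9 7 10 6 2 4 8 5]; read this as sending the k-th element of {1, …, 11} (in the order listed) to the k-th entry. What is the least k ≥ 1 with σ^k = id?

8

The disjoint-cycle form of σ has cycle lengths 8, 2, 1.
Since disjoint cycles commute, ord(σ) = lcm(8, 2) = 8.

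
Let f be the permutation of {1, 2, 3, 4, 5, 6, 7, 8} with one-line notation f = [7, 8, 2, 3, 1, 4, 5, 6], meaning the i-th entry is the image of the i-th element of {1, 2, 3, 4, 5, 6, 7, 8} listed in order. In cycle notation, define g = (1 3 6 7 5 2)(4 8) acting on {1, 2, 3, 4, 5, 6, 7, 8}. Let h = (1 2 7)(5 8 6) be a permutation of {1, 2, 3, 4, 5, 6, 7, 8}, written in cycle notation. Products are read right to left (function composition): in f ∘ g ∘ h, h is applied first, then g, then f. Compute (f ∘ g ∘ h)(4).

6

(f ∘ g ∘ h)(4) = f(g(h(4))). h(4) = 4, then g(4) = 8, then f(8) = 6, so the result is 6.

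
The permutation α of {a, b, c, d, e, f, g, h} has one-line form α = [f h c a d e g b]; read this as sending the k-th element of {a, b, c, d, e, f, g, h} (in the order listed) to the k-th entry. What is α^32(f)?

Tracing f → e → … returns to f after 4 steps, so f lies in a 4-cycle (a f e d).
Powers repeat with period 4 on this cycle, and 32 mod 4 = 0, so α^32(f) = α^0(f).
So α^32(f) = f.

f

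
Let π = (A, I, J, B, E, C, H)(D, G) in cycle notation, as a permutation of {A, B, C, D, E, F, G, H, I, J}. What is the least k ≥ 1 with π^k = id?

The cycle type of π is (7, 2, 1).
Since disjoint cycles commute, ord(π) = lcm(7, 2) = 14.

14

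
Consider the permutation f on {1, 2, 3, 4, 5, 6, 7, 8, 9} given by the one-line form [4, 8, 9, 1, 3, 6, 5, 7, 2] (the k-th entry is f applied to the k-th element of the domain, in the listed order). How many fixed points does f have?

The fixed points (elements with f(x) = x) are {6}, so there is 1.

1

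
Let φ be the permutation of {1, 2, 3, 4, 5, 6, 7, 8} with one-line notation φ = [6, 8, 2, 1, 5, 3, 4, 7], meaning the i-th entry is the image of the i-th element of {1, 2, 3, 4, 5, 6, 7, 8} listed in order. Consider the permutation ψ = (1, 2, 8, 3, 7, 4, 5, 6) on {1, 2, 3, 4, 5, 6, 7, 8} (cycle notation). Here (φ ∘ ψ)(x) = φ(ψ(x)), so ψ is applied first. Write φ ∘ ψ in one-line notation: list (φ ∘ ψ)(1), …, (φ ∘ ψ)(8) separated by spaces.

Chase each element through ψ then φ: 1 → 2 → 8; 2 → 8 → 7; 3 → 7 → 4; 4 → 5 → 5; 5 → 6 → 3; 6 → 1 → 6; 7 → 4 → 1; 8 → 3 → 2.
So φ ∘ ψ in one-line form is 8 7 4 5 3 6 1 2.

8 7 4 5 3 6 1 2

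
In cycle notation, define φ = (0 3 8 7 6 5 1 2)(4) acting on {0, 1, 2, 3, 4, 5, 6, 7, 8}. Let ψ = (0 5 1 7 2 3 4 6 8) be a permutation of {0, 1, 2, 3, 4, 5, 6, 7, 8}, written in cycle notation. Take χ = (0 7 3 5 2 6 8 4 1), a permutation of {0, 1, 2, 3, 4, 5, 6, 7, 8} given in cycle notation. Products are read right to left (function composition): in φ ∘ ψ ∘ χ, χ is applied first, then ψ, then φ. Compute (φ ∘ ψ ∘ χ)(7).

Chase 7: χ(7) = 3; ψ(3) = 4; φ(4) = 4. Hence (φ ∘ ψ ∘ χ)(7) = 4.

4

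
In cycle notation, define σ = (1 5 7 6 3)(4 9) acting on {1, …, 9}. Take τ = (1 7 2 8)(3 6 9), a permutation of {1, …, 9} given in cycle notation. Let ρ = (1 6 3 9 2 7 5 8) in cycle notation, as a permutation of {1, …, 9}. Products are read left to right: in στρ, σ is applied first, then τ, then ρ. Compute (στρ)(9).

4

Chase 9: σ(9) = 4; τ(4) = 4; ρ(4) = 4. Hence (στρ)(9) = 4.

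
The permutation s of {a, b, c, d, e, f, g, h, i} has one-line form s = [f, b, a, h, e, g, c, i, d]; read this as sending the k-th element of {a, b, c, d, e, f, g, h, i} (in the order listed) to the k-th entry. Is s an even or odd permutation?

odd

In disjoint-cycle form the cycle lengths are 4, 3, 1, 1.
A cycle is odd iff its length is even; s has 1 even-length cycle, so sgn(s) = (−1)^1 and s is odd.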